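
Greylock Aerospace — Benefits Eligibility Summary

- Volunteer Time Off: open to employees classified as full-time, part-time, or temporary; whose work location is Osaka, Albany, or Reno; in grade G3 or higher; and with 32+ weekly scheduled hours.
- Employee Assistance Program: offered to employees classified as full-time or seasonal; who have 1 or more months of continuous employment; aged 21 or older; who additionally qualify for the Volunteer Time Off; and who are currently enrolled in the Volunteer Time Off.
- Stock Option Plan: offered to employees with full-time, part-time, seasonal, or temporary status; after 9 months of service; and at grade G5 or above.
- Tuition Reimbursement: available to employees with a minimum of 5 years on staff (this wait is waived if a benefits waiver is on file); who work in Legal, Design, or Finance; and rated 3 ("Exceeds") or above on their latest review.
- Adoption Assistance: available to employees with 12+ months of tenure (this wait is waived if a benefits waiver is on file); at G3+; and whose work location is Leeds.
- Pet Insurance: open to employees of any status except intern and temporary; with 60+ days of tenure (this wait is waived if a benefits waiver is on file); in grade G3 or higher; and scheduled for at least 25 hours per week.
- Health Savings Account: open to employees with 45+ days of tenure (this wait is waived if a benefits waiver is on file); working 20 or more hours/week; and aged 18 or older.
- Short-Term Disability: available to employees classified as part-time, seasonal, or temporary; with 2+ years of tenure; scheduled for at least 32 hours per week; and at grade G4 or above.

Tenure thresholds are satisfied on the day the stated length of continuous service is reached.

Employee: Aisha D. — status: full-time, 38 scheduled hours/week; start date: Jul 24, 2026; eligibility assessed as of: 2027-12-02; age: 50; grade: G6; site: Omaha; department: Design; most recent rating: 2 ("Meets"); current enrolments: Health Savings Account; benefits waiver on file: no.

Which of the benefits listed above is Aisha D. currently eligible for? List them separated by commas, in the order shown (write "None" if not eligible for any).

Stock Option Plan, Pet Insurance, Health Savings Account

Service from Jul 24, 2026 to 2027-12-02: 496 days.
Volunteer Time Off — status full-time ✓; site Omaha ✗ (not Osaka, Albany, or Reno) → not eligible.
Employee Assistance Program — status full-time ✓; service 496 days ≥ 1 month (≈30 days) ✓; age 50 ≥ 21 ✓; not eligible for Volunteer Time Off ✗ → not eligible.
Stock Option Plan — status full-time ✓; service 496 days ≥ 9 months (≈270 days) ✓; grade G6 ≥ G5 ✓ → eligible.
Tuition Reimbursement — no waiver, service 496 days < 5 years (≈1825 days) ✗ → not eligible.
Adoption Assistance — no waiver, service 496 days ≥ 12 months (≈360 days) ✓; grade G6 ≥ G3 ✓; site Omaha ✗ (not Leeds) → not eligible.
Pet Insurance — status full-time ✓ (not excluded); no waiver, service 496 days ≥ 60 days ✓; grade G6 ≥ G3 ✓; 38 hrs/wk ≥ 25 ✓ → eligible.
Health Savings Account — no waiver, service 496 days ≥ 45 days ✓; 38 hrs/wk ≥ 20 ✓; age 50 ≥ 18 ✓ → eligible.
Short-Term Disability — status full-time ✗ (requires part-time, seasonal, or temporary) → not eligible.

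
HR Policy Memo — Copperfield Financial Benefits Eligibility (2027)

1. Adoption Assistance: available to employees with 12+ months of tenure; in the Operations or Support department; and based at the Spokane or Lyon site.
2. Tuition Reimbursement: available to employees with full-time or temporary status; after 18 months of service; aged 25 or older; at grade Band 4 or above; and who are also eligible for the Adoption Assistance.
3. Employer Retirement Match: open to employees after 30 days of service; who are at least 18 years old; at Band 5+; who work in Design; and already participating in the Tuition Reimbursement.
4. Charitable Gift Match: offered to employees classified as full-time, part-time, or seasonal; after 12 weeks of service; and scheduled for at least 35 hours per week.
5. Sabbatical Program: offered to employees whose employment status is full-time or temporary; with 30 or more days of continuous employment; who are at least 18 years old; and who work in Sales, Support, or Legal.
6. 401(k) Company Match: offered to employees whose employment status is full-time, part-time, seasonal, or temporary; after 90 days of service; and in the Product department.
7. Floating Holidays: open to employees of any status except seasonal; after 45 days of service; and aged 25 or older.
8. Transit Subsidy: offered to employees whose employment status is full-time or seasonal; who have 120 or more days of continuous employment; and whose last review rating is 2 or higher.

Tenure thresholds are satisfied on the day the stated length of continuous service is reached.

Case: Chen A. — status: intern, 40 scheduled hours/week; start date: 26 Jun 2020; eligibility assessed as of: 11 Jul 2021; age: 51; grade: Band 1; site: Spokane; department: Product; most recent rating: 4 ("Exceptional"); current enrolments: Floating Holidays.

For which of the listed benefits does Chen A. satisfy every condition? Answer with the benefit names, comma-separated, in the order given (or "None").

Floating Holidays

Service from 26 Jun 2020 to 11 Jul 2021: 380 days.
Adoption Assistance — service 380 days ≥ 12 months (≈360 days) ✓; dept Product ✗ → not eligible.
Tuition Reimbursement — status intern ✗ (requires full-time or temporary) → not eligible.
Employer Retirement Match — service 380 days ≥ 30 days ✓; age 51 ≥ 18 ✓; grade Band 1 < Band 5 ✗ → not eligible.
Charitable Gift Match — status intern ✗ (requires full-time, part-time, or seasonal) → not eligible.
Sabbatical Program — status intern ✗ (requires full-time or temporary) → not eligible.
401(k) Company Match — status intern ✗ (requires full-time, part-time, seasonal, or temporary) → not eligible.
Floating Holidays — status intern ✓ (not excluded); service 380 days ≥ 45 days ✓; age 51 ≥ 25 ✓ → eligible.
Transit Subsidy — status intern ✗ (requires full-time or seasonal) → not eligible.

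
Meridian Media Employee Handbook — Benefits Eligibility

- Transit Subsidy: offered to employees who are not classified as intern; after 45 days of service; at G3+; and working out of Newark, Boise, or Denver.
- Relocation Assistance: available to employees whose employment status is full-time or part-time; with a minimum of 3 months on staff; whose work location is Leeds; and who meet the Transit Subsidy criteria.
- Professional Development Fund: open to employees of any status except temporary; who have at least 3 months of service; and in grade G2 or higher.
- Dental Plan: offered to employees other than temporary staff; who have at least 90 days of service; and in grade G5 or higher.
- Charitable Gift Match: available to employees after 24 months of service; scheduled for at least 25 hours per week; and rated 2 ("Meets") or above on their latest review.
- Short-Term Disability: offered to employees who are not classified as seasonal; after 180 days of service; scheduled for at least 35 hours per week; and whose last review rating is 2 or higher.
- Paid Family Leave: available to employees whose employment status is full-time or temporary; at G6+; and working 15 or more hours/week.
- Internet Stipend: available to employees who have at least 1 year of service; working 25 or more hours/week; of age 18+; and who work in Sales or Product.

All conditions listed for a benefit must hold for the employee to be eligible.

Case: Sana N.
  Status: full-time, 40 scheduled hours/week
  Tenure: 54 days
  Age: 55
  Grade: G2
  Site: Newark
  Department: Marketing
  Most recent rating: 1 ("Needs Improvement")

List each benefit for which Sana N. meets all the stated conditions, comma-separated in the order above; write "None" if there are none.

Transit Subsidy — status full-time ✓ (not excluded); service 54 days ≥ 45 days ✓; grade G2 < G3 ✗ → not eligible.
Relocation Assistance — status full-time ✓; service 54 days < 3 months (≈90 days) ✗ → not eligible.
Professional Development Fund — status full-time ✓ (not excluded); service 54 days < 3 months (≈90 days) ✗ → not eligible.
Dental Plan — status full-time ✓ (not excluded); service 54 days < 90 days ✗ → not eligible.
Charitable Gift Match — service 54 days < 24 months (≈720 days) ✗ → not eligible.
Short-Term Disability — status full-time ✓ (not excluded); service 54 days < 180 days ✗ → not eligible.
Paid Family Leave — status full-time ✓; grade G2 < G6 ✗ → not eligible.
Internet Stipend — service 54 days < 1 year (≈365 days) ✗ → not eligible.

None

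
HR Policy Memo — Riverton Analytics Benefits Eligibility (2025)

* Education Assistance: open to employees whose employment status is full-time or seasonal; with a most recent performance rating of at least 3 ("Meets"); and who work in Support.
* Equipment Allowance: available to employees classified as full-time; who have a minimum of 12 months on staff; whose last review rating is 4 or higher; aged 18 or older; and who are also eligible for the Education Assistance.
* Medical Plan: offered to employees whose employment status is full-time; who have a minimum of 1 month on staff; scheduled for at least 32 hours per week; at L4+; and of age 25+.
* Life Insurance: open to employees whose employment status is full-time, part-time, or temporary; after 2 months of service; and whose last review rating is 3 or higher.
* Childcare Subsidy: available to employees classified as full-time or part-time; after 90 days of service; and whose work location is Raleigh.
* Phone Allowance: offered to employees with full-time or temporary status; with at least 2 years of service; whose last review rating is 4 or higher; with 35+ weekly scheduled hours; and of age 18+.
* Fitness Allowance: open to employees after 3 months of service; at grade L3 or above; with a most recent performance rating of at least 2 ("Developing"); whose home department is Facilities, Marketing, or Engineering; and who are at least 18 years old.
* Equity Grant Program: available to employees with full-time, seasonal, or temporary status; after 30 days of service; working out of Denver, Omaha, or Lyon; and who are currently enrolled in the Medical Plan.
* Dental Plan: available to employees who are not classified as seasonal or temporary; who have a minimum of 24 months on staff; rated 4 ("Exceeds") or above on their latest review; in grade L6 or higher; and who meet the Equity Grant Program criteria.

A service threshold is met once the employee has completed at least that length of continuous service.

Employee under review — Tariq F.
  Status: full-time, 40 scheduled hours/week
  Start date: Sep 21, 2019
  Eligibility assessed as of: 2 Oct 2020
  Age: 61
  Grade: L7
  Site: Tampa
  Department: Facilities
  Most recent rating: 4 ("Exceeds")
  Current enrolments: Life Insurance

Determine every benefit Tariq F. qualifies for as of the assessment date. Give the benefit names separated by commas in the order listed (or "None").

Service from Sep 21, 2019 to 2 Oct 2020: 377 days.
Education Assistance — status full-time ✓; rating 4 ≥ 3 ✓; dept Facilities ✗ → not eligible.
Equipment Allowance — status full-time ✓; service 377 days ≥ 12 months (≈360 days) ✓; rating 4 ≥ 4 ✓; age 61 ≥ 18 ✓; not eligible for Education Assistance ✗ → not eligible.
Medical Plan — status full-time ✓; service 377 days ≥ 1 month (≈30 days) ✓; 40 hrs/wk ≥ 32 ✓; grade L7 ≥ L4 ✓; age 61 ≥ 25 ✓ → eligible.
Life Insurance — status full-time ✓; service 377 days ≥ 2 months (≈60 days) ✓; rating 4 ≥ 3 ✓ → eligible.
Childcare Subsidy — status full-time ✓; service 377 days ≥ 90 days ✓; site Tampa ✗ (not Raleigh) → not eligible.
Phone Allowance — status full-time ✓; service 377 days < 2 years (≈730 days) ✗ → not eligible.
Fitness Allowance — service 377 days ≥ 3 months (≈90 days) ✓; grade L7 ≥ L3 ✓; rating 4 ≥ 2 ✓; dept Facilities ✓; age 61 ≥ 18 ✓ → eligible.
Equity Grant Program — status full-time ✓; service 377 days ≥ 30 days ✓; site Tampa ✗ (not Denver, Omaha, or Lyon) → not eligible.
Dental Plan — status full-time ✓ (not excluded); service 377 days < 24 months (≈720 days) ✗ → not eligible.

Medical Plan, Life Insurance, Fitness Allowance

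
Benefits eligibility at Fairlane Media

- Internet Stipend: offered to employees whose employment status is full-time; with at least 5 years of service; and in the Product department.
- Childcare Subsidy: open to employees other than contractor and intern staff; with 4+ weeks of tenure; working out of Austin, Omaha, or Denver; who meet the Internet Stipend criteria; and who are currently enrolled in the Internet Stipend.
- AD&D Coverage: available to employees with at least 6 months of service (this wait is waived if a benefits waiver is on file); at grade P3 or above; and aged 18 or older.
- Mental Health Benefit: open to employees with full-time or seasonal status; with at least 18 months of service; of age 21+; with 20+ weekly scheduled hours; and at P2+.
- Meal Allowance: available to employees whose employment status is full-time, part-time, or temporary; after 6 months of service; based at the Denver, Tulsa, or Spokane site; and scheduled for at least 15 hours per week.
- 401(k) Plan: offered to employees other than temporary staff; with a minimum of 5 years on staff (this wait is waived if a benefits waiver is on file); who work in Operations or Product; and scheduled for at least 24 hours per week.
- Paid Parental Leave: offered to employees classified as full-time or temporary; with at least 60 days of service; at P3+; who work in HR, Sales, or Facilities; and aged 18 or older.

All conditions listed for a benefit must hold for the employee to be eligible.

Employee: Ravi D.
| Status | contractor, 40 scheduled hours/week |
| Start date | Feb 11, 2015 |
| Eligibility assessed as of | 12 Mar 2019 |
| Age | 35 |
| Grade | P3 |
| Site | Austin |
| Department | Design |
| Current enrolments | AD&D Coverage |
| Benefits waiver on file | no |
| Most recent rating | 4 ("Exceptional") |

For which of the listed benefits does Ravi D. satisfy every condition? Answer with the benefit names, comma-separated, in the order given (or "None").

AD&D Coverage

Service from Feb 11, 2015 to 12 Mar 2019: 1490 days.
Internet Stipend — status contractor ✗ (requires full-time) → not eligible.
Childcare Subsidy — status contractor ✗ (excluded) → not eligible.
AD&D Coverage — no waiver, service 1490 days ≥ 6 months (≈180 days) ✓; grade P3 ≥ P3 ✓; age 35 ≥ 18 ✓ → eligible.
Mental Health Benefit — status contractor ✗ (requires full-time or seasonal) → not eligible.
Meal Allowance — status contractor ✗ (requires full-time, part-time, or temporary) → not eligible.
401(k) Plan — status contractor ✓ (not excluded); no waiver, service 1490 days < 5 years (≈1825 days) ✗ → not eligible.
Paid Parental Leave — status contractor ✗ (requires full-time or temporary) → not eligible.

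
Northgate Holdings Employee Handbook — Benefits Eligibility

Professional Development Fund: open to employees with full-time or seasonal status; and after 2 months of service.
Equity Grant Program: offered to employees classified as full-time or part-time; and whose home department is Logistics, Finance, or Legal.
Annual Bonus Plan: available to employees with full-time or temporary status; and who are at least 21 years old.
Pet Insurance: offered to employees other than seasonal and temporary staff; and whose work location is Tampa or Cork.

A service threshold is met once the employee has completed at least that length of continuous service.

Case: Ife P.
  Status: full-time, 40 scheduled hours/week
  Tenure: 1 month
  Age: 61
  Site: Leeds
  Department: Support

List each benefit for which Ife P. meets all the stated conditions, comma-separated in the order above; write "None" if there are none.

Professional Development Fund — status full-time ✓; service 1 month < 2 months ✗ → not eligible.
Equity Grant Program — status full-time ✓; dept Support ✗ → not eligible.
Annual Bonus Plan — status full-time ✓; age 61 ≥ 21 ✓ → eligible.
Pet Insurance — status full-time ✓ (not excluded); site Leeds ✗ (not Tampa or Cork) → not eligible.

Annual Bonus Plan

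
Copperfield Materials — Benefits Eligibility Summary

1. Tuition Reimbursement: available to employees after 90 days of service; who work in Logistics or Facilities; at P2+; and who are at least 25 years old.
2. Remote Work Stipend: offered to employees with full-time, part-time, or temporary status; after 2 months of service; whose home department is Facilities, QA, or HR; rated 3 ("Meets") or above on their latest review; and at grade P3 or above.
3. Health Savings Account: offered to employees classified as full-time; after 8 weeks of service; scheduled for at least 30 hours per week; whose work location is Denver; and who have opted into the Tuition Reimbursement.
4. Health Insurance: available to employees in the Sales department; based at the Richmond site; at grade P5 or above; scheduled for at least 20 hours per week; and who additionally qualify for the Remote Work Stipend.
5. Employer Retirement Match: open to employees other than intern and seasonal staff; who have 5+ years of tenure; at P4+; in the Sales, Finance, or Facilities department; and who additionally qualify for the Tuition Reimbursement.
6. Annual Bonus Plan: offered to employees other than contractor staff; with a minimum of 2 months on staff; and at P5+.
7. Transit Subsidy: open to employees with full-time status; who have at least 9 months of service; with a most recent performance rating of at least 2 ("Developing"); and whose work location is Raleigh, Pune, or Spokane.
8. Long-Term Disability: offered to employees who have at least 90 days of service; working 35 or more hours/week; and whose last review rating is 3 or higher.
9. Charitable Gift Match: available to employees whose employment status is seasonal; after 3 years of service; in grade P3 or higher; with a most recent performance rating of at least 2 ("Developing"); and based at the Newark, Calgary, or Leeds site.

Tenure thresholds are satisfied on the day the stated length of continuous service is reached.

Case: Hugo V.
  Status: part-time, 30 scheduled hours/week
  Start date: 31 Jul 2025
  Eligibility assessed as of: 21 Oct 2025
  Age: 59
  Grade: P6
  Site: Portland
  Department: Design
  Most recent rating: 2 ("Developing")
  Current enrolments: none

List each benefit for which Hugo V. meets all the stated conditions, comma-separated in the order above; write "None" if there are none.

Annual Bonus Plan

Service from 31 Jul 2025 to 21 Oct 2025: 82 days.
Tuition Reimbursement — service 82 days < 90 days ✗ → not eligible.
Remote Work Stipend — status part-time ✓; service 82 days ≥ 2 months (≈60 days) ✓; dept Design ✗ → not eligible.
Health Savings Account — status part-time ✗ (requires full-time) → not eligible.
Health Insurance — dept Design ✗ → not eligible.
Employer Retirement Match — status part-time ✓ (not excluded); service 82 days < 5 years (≈1825 days) ✗ → not eligible.
Annual Bonus Plan — status part-time ✓ (not excluded); service 82 days ≥ 2 months (≈60 days) ✓; grade P6 ≥ P5 ✓ → eligible.
Transit Subsidy — status part-time ✗ (requires full-time) → not eligible.
Long-Term Disability — service 82 days < 90 days ✗ → not eligible.
Charitable Gift Match — status part-time ✗ (requires seasonal) → not eligible.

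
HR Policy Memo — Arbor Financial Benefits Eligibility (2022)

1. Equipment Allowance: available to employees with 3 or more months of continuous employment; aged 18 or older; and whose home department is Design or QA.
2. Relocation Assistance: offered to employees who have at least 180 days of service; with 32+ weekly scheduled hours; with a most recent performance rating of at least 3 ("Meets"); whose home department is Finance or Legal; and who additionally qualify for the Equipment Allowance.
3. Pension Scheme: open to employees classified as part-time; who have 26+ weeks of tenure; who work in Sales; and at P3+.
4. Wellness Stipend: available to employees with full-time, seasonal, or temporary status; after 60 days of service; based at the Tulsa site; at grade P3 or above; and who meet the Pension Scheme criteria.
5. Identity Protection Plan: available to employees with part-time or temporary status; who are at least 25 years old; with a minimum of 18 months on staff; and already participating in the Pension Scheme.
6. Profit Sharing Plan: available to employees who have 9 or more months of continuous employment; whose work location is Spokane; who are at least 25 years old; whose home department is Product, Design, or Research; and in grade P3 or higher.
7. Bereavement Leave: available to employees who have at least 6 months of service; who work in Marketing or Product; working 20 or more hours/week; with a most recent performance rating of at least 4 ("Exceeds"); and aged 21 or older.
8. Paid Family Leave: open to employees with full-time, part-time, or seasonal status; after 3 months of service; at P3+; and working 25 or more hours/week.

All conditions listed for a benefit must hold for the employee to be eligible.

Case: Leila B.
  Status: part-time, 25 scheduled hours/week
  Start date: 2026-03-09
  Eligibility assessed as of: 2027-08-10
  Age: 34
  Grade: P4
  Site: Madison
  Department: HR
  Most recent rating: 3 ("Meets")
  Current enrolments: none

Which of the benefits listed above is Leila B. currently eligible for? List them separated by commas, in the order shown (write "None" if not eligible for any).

Service from 2026-03-09 to 2027-08-10: 519 days.
Equipment Allowance — service 519 days ≥ 3 months (≈90 days) ✓; age 34 ≥ 18 ✓; dept HR ✗ → not eligible.
Relocation Assistance — service 519 days ≥ 180 days ✓; 25 hrs/wk < 32 ✗ → not eligible.
Pension Scheme — status part-time ✓; service 519 days ≥ 26 weeks (≈182 days) ✓; dept HR ✗ → not eligible.
Wellness Stipend — status part-time ✗ (requires full-time, seasonal, or temporary) → not eligible.
Identity Protection Plan — status part-time ✓; age 34 ≥ 25 ✓; service 519 days < 18 months (≈540 days) ✗ → not eligible.
Profit Sharing Plan — service 519 days ≥ 9 months (≈270 days) ✓; site Madison ✗ (not Spokane) → not eligible.
Bereavement Leave — service 519 days ≥ 6 months (≈180 days) ✓; dept HR ✗ → not eligible.
Paid Family Leave — status part-time ✓; service 519 days ≥ 3 months (≈90 days) ✓; grade P4 ≥ P3 ✓; 25 hrs/wk ≥ 25 ✓ → eligible.

Paid Family Leave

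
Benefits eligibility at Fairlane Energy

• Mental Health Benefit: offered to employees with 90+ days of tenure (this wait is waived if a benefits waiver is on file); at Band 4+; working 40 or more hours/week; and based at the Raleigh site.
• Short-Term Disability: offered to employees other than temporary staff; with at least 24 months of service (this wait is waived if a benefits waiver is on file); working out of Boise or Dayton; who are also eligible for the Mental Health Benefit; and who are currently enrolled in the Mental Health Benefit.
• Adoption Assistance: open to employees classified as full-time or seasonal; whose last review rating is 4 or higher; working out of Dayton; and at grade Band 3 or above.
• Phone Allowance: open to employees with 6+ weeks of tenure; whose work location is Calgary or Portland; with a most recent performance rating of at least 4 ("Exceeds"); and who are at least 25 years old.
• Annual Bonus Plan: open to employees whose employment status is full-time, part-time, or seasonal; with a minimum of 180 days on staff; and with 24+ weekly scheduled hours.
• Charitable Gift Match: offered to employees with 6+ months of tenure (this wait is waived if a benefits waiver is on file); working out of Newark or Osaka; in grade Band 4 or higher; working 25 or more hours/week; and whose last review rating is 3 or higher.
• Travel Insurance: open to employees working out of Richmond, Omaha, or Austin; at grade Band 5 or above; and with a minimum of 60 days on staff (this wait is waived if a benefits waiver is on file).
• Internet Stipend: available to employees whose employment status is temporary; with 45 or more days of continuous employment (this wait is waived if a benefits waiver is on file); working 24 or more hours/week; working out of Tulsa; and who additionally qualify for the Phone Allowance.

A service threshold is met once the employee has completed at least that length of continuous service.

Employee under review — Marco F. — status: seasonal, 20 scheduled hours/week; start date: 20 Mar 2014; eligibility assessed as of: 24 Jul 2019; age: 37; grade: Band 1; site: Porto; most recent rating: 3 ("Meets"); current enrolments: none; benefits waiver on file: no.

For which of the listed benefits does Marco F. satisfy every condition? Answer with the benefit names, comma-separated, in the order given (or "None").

None

Service from 20 Mar 2014 to 24 Jul 2019: 1952 days.
Mental Health Benefit — no waiver, service 1952 days ≥ 90 days ✓; grade Band 1 < Band 4 ✗ → not eligible.
Short-Term Disability — status seasonal ✓ (not excluded); no waiver, service 1952 days ≥ 24 months (≈720 days) ✓; site Porto ✗ (not Boise or Dayton) → not eligible.
Adoption Assistance — status seasonal ✓; rating 3 < 4 ✗ → not eligible.
Phone Allowance — service 1952 days ≥ 6 weeks (≈42 days) ✓; site Porto ✗ (not Calgary or Portland) → not eligible.
Annual Bonus Plan — status seasonal ✓; service 1952 days ≥ 180 days ✓; 20 hrs/wk < 24 ✗ → not eligible.
Charitable Gift Match — no waiver, service 1952 days ≥ 6 months (≈180 days) ✓; site Porto ✗ (not Newark or Osaka) → not eligible.
Travel Insurance — site Porto ✗ (not Richmond, Omaha, or Austin) → not eligible.
Internet Stipend — status seasonal ✗ (requires temporary) → not eligible.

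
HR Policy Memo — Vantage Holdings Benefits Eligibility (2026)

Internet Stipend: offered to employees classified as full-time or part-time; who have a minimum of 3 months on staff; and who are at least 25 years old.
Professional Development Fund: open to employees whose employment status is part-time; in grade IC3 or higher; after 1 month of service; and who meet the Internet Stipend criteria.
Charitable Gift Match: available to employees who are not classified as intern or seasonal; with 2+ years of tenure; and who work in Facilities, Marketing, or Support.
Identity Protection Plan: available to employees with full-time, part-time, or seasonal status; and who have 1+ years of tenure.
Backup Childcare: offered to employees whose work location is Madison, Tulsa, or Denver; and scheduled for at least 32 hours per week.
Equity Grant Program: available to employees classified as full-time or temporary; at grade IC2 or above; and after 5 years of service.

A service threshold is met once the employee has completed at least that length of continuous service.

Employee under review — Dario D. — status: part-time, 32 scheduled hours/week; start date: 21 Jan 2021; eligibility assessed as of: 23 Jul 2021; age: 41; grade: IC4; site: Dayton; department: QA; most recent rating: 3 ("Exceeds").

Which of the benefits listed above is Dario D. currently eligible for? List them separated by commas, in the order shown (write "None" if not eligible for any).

Service from 21 Jan 2021 to 23 Jul 2021: 183 days.
Internet Stipend — status part-time ✓; service 183 days ≥ 3 months (≈90 days) ✓; age 41 ≥ 25 ✓ → eligible.
Professional Development Fund — status part-time ✓; grade IC4 ≥ IC3 ✓; service 183 days ≥ 1 month (≈30 days) ✓; eligible for Internet Stipend ✓ → eligible.
Charitable Gift Match — status part-time ✓ (not excluded); service 183 days < 2 years (≈730 days) ✗ → not eligible.
Identity Protection Plan — status part-time ✓; service 183 days < 1 year (≈365 days) ✗ → not eligible.
Backup Childcare — site Dayton ✗ (not Madison, Tulsa, or Denver) → not eligible.
Equity Grant Program — status part-time ✗ (requires full-time or temporary) → not eligible.

Internet Stipend, Professional Development Fund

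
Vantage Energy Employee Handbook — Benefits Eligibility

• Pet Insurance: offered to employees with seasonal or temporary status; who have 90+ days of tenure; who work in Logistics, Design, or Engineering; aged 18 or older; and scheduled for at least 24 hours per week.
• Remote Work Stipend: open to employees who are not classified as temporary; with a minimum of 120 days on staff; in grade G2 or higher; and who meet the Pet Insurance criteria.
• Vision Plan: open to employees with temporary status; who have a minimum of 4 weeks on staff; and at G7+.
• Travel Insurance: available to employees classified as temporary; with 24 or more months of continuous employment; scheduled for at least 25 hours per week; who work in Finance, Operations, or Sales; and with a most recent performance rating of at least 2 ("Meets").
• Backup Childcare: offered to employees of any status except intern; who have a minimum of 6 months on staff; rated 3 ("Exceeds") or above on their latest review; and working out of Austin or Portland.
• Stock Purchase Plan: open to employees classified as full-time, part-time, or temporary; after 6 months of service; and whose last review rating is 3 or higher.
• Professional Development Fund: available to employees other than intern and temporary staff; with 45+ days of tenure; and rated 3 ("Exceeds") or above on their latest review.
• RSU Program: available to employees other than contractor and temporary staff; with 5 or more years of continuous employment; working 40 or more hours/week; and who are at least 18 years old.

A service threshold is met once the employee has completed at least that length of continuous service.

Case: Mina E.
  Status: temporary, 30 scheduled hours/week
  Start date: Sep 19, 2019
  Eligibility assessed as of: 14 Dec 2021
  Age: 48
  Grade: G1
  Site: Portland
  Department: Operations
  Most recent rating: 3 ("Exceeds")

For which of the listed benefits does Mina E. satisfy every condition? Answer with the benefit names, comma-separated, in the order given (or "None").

Travel Insurance, Backup Childcare, Stock Purchase Plan

Service from Sep 19, 2019 to 14 Dec 2021: 817 days.
Pet Insurance — status temporary ✓; service 817 days ≥ 90 days ✓; dept Operations ✗ → not eligible.
Remote Work Stipend — status temporary ✗ (excluded) → not eligible.
Vision Plan — status temporary ✓; service 817 days ≥ 4 weeks (≈28 days) ✓; grade G1 < G7 ✗ → not eligible.
Travel Insurance — status temporary ✓; service 817 days ≥ 24 months (≈720 days) ✓; 30 hrs/wk ≥ 25 ✓; dept Operations ✓; rating 3 ≥ 2 ✓ → eligible.
Backup Childcare — status temporary ✓ (not excluded); service 817 days ≥ 6 months (≈180 days) ✓; rating 3 ≥ 3 ✓; site Portland ✓ → eligible.
Stock Purchase Plan — status temporary ✓; service 817 days ≥ 6 months (≈180 days) ✓; rating 3 ≥ 3 ✓ → eligible.
Professional Development Fund — status temporary ✗ (excluded) → not eligible.
RSU Program — status temporary ✗ (excluded) → not eligible.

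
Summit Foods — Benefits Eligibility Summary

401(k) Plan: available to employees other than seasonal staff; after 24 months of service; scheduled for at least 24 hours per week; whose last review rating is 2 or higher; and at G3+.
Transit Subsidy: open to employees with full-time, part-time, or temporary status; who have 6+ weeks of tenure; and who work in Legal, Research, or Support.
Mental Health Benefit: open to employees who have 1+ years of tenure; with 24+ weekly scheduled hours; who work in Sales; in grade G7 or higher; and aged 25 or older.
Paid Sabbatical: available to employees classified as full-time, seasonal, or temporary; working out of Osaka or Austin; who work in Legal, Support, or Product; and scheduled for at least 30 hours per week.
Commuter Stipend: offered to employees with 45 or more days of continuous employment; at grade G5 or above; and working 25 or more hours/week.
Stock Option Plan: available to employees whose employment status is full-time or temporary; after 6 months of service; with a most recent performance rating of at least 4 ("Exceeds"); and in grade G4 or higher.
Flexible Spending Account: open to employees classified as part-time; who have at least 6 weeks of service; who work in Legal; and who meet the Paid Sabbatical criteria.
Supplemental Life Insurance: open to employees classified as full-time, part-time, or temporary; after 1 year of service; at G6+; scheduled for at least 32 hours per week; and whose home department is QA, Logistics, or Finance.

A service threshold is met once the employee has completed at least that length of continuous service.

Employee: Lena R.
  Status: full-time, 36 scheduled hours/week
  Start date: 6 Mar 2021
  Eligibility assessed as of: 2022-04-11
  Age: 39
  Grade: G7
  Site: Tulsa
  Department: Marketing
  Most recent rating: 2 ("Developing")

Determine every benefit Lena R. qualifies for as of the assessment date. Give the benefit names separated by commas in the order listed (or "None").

Service from 6 Mar 2021 to 2022-04-11: 401 days.
401(k) Plan — status full-time ✓ (not excluded); service 401 days < 24 months (≈720 days) ✗ → not eligible.
Transit Subsidy — status full-time ✓; service 401 days ≥ 6 weeks (≈42 days) ✓; dept Marketing ✗ → not eligible.
Mental Health Benefit — service 401 days ≥ 1 year (≈365 days) ✓; 36 hrs/wk ≥ 24 ✓; dept Marketing ✗ → not eligible.
Paid Sabbatical — status full-time ✓; site Tulsa ✗ (not Osaka or Austin) → not eligible.
Commuter Stipend — service 401 days ≥ 45 days ✓; grade G7 ≥ G5 ✓; 36 hrs/wk ≥ 25 ✓ → eligible.
Stock Option Plan — status full-time ✓; service 401 days ≥ 6 months (≈180 days) ✓; rating 2 < 4 ✗ → not eligible.
Flexible Spending Account — status full-time ✗ (requires part-time) → not eligible.
Supplemental Life Insurance — status full-time ✓; service 401 days ≥ 1 year (≈365 days) ✓; grade G7 ≥ G6 ✓; 36 hrs/wk ≥ 32 ✓; dept Marketing ✗ → not eligible.

Commuter Stipend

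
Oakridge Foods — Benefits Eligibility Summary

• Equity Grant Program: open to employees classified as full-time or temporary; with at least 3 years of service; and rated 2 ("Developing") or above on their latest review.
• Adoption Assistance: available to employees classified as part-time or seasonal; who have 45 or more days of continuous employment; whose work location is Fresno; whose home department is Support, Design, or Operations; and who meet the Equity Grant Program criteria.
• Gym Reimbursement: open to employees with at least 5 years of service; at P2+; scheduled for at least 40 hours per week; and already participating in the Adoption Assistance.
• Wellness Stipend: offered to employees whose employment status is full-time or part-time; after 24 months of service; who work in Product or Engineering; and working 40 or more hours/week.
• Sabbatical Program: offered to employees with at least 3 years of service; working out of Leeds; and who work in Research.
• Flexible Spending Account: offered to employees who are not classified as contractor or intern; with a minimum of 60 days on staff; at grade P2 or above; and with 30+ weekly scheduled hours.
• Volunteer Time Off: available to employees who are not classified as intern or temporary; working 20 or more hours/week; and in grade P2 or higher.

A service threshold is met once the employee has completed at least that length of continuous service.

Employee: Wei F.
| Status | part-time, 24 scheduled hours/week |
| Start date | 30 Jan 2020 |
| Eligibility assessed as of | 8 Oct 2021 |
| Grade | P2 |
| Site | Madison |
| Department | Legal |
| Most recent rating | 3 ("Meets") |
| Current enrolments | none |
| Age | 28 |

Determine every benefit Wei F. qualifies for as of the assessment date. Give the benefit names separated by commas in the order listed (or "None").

Service from 30 Jan 2020 to 8 Oct 2021: 617 days.
Equity Grant Program — status part-time ✗ (requires full-time or temporary) → not eligible.
Adoption Assistance — status part-time ✓; service 617 days ≥ 45 days ✓; site Madison ✗ (not Fresno) → not eligible.
Gym Reimbursement — service 617 days < 5 years (≈1825 days) ✗ → not eligible.
Wellness Stipend — status part-time ✓; service 617 days < 24 months (≈720 days) ✗ → not eligible.
Sabbatical Program — service 617 days < 3 years (≈1095 days) ✗ → not eligible.
Flexible Spending Account — status part-time ✓ (not excluded); service 617 days ≥ 60 days ✓; grade P2 ≥ P2 ✓; 24 hrs/wk < 30 ✗ → not eligible.
Volunteer Time Off — status part-time ✓ (not excluded); 24 hrs/wk ≥ 20 ✓; grade P2 ≥ P2 ✓ → eligible.

Volunteer Time Off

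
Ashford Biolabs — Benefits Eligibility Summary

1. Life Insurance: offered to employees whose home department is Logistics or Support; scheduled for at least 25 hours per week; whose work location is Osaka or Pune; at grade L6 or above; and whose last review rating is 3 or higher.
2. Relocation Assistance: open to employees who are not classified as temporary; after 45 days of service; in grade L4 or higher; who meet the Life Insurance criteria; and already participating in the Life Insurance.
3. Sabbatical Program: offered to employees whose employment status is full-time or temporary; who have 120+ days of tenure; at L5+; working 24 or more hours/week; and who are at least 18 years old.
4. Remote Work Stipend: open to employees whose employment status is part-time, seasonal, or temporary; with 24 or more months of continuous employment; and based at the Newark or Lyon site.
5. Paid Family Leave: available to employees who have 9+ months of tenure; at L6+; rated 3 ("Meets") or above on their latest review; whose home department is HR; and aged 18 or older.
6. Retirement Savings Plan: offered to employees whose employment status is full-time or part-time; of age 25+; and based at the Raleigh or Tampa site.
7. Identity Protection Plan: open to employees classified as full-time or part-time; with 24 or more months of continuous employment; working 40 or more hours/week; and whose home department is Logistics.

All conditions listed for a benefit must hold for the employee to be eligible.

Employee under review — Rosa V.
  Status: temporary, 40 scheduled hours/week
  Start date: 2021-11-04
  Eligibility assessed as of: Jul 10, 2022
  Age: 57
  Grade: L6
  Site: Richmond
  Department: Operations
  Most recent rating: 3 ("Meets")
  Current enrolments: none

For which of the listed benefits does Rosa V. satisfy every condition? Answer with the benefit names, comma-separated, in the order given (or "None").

Sabbatical Program

Service from 2021-11-04 to Jul 10, 2022: 248 days.
Life Insurance — dept Operations ✗ → not eligible.
Relocation Assistance — status temporary ✗ (excluded) → not eligible.
Sabbatical Program — status temporary ✓; service 248 days ≥ 120 days ✓; grade L6 ≥ L5 ✓; 40 hrs/wk ≥ 24 ✓; age 57 ≥ 18 ✓ → eligible.
Remote Work Stipend — status temporary ✓; service 248 days < 24 months (≈720 days) ✗ → not eligible.
Paid Family Leave — service 248 days < 9 months (≈270 days) ✗ → not eligible.
Retirement Savings Plan — status temporary ✗ (requires full-time or part-time) → not eligible.
Identity Protection Plan — status temporary ✗ (requires full-time or part-time) → not eligible.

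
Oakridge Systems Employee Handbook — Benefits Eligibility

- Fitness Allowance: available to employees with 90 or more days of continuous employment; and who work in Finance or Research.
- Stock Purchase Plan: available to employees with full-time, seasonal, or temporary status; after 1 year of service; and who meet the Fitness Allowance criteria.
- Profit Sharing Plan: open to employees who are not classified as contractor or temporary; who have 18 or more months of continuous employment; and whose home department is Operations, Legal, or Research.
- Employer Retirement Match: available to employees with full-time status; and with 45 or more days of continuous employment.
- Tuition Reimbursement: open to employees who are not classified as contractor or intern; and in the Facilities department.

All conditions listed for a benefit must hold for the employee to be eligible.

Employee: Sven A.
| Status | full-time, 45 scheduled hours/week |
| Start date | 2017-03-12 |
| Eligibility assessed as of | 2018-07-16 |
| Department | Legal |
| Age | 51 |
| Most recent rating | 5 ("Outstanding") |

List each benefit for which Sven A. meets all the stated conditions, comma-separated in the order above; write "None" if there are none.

Service from 2017-03-12 to 2018-07-16: 491 days.
Fitness Allowance — service 491 days ≥ 90 days ✓; dept Legal ✗ → not eligible.
Stock Purchase Plan — status full-time ✓; service 491 days ≥ 1 year (≈365 days) ✓; not eligible for Fitness Allowance ✗ → not eligible.
Profit Sharing Plan — status full-time ✓ (not excluded); service 491 days < 18 months (≈540 days) ✗ → not eligible.
Employer Retirement Match — status full-time ✓; service 491 days ≥ 45 days ✓ → eligible.
Tuition Reimbursement — status full-time ✓ (not excluded); dept Legal ✗ → not eligible.

Employer Retirement Match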